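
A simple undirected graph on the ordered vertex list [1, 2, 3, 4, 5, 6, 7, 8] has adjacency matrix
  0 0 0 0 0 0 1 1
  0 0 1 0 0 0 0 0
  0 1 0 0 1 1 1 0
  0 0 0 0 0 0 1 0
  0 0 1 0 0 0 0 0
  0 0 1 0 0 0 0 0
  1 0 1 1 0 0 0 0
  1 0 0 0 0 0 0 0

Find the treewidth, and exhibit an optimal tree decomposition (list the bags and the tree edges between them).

Treewidth 1.
One optimal decomposition is:
Bags: B1 = {1, 7}  B2 = {3, 7}  B3 = {1, 8}  B4 = {3, 5}  B5 = {4, 7}  B6 = {3, 6}  B7 = {2, 3}
Tree: B1–B2, B1–B3, B2–B4, B2–B5, B4–B6, B4–B7

Every bag has size at most 2, so the width is 2 − 1 = 1 and tw(G) ≤ 1. G has an edge, so its treewidth is at least 1. Hence tw(G) = 1 exactly.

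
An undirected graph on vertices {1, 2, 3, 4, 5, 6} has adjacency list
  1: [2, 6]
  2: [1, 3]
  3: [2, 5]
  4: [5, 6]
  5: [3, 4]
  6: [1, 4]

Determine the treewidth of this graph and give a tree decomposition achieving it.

Treewidth 2.
One optimal decomposition is:
Bags: B1 = {4, 5, 6}  B2 = {3, 5, 6}  B3 = {2, 3, 6}  B4 = {1, 2, 6}
Tree: B1–B2, B2–B3, B3–B4

Each bag holds 3 vertices, so the decomposition has width 2, which upper-bounds the treewidth. The edges 6–4–5–3–2–1–6 form a cycle, so G is not a tree and its treewidth is at least 2. The upper and lower bounds meet at 2, so that is the treewidth.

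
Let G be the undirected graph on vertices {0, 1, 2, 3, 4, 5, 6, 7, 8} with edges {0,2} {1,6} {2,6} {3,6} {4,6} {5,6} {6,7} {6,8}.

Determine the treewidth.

1

A width-1 tree decomposition is:
Bags: B1 = {3, 6}  B2 = {4, 6}  B3 = {6, 8}  B4 = {5, 6}  B5 = {2, 6}  B6 = {1, 6}  B7 = {6, 7}  B8 = {0, 2}
Tree: B1–B2, B1–B3, B1–B4, B1–B5, B1–B6, B2–B7, B5–B8
The largest bag has 2 vertices, giving width 1; this decomposition certifies tw(G) ≤ 1. G has an edge, so its treewidth is at least 1. Hence tw(G) = 1 exactly.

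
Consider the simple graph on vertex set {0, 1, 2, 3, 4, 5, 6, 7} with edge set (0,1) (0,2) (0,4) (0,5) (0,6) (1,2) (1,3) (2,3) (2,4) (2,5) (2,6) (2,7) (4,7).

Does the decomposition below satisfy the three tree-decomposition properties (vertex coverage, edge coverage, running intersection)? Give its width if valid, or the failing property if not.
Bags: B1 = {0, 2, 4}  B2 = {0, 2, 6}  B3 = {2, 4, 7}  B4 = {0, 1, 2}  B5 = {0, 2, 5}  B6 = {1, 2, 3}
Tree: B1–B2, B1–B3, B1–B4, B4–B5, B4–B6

Vertex coverage: the bags together contain {0, 1, 2, 3, 4, 5, 6, 7}, the full vertex set. Edge coverage: each edge of G has both endpoints in at least one bag. Running intersection: for every vertex, the bags containing it form a connected subtree. All three properties hold, so this is a valid tree decomposition of width max|bag| − 1 = 2, and hence tw(G) ≤ 2.

Yes; width 2.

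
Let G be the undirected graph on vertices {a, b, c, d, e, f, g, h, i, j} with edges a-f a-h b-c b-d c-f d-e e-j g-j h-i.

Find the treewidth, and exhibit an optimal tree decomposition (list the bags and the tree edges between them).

Treewidth 1.
Bags: B1 = {g, j}  B2 = {e, j}  B3 = {d, e}  B4 = {b, d}  B5 = {b, c}  B6 = {c, f}  B7 = {a, f}  B8 = {a, h}  B9 = {h, i}
Tree: B1–B2, B2–B3, B3–B4, B4–B5, B5–B6, B6–B7, B7–B8, B8–B9

Each bag holds 2 vertices, so the decomposition has width 1, which upper-bounds the treewidth. G has an edge, so its treewidth is at least 1. Combining the bounds, tw(G) = 1.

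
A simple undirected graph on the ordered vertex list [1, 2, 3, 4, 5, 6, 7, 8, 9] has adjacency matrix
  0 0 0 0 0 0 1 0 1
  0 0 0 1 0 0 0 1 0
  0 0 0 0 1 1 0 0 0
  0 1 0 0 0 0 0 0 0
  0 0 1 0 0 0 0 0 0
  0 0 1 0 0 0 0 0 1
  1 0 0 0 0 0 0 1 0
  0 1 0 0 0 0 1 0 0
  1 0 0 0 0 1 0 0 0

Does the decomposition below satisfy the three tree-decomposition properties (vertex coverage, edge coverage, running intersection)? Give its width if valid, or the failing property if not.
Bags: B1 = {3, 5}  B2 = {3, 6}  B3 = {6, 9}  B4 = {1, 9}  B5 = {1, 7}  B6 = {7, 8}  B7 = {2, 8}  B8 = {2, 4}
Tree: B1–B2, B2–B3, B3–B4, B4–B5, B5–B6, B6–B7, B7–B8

Yes; width 1.

Every vertex of G appears in some bag (union = {1, 2, 3, 4, 5, 6, 7, 8, 9}); every edge is covered by a bag; and for each vertex v the set of bags containing v is connected in the bag tree. The decomposition is therefore valid. The largest bag has 2 vertices, so the width is 1.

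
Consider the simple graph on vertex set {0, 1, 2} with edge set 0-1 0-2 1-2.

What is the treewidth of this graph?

A width-2 tree decomposition is:
Bags: B1 = {0, 1, 2}
Tree: (single bag)
With just one bag of size 3, the width is 3 − 1 = 2, so tw(G) ≤ 2. On the other hand G contains the 3-clique {0, 1, 2}. A clique must lie in a single bag of any decomposition, so no decomposition can have width below 2. Hence tw(G) = 2 exactly.

2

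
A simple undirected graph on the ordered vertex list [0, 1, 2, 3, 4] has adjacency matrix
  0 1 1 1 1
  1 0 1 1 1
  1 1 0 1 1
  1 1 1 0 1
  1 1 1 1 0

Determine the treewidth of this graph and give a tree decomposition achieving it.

Treewidth 4.
One optimal decomposition is:
Bags: B1 = {0, 1, 2, 3, 4}
Tree: (single bag)

With just one bag of size 5, the width is 5 − 1 = 4, so tw(G) ≤ 4. Conversely, {0, 1, 2, 3, 4} is a clique of size 5, and the vertices of any clique must share a bag in every tree decomposition; so some bag has ≥ 5 vertices and tw(G) ≥ 4. Therefore the treewidth is 4.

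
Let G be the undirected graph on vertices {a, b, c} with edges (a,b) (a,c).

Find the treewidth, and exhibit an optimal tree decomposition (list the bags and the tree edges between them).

Every bag has size at most 2, so the width is 2 − 1 = 1 and tw(G) ≤ 1. Since G has at least one edge (e.g. a–b), it is not an edgeless graph, so tw(G) ≥ 1. Combining the bounds, tw(G) = 1.

Treewidth 1.
One optimal decomposition is:
Bags: B1 = {a, b}  B2 = {a, c}
Tree: B1–B2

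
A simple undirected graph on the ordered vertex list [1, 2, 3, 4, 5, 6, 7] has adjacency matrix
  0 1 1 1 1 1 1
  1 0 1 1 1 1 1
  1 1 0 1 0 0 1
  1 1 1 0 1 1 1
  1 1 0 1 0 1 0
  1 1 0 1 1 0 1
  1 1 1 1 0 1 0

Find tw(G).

A width-4 tree decomposition is:
Bags: B1 = {1, 2, 4, 6, 7}  B2 = {1, 2, 4, 5, 6}  B3 = {1, 2, 3, 4, 7}
Tree: B1–B2, B1–B3
The largest bag has 5 vertices, giving width 4; this decomposition certifies tw(G) ≤ 4. Conversely, {1, 2, 3, 4, 7} is a clique of size 5, and the vertices of any clique must share a bag in every tree decomposition; so some bag has ≥ 5 vertices and tw(G) ≥ 4. Combining the bounds, tw(G) = 4.

4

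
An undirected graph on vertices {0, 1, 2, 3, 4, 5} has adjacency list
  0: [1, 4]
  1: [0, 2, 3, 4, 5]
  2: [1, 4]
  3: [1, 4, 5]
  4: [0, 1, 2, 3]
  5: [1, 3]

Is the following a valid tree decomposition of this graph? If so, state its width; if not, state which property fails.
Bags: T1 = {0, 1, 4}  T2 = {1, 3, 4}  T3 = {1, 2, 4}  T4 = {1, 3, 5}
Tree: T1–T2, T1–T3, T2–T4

Every vertex of G appears in some bag (union = {0, 1, 2, 3, 4, 5}); every edge is covered by a bag; and for each vertex v the set of bags containing v is connected in the bag tree. The decomposition is therefore valid. The largest bag has 3 vertices, so the width is 2.

Yes; width 2.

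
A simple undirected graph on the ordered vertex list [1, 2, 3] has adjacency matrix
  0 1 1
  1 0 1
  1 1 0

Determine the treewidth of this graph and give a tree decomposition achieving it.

Treewidth 2.
One optimal decomposition is:
Bags: B1 = {1, 2, 3}
Tree: (single bag)

A single bag containing all 3 vertices is trivially a valid decomposition of width 2. On the other hand G contains the 3-clique {1, 2, 3}. A clique must lie in a single bag of any decomposition, so no decomposition can have width below 2. Therefore the treewidth is 2.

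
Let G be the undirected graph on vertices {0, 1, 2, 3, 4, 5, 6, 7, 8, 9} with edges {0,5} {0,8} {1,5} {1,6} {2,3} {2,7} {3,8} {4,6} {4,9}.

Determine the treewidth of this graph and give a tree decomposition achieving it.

Treewidth 1.
One optimal decomposition is:
Bags: B1 = {4, 9}  B2 = {4, 6}  B3 = {1, 6}  B4 = {1, 5}  B5 = {0, 5}  B6 = {0, 8}  B7 = {3, 8}  B8 = {2, 3}  B9 = {2, 7}
Tree: B1–B2, B2–B3, B3–B4, B4–B5, B5–B6, B6–B7, B7–B8, B8–B9

The largest bag has 2 vertices, giving width 1; this decomposition certifies tw(G) ≤ 1. G has an edge, so its treewidth is at least 1. Combining the bounds, tw(G) = 1.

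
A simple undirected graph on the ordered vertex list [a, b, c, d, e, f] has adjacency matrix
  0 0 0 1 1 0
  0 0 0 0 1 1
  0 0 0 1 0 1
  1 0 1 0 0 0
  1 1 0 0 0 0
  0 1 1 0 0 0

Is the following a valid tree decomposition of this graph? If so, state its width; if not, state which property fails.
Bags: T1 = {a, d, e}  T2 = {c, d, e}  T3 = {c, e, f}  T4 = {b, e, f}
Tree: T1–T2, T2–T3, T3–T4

Every vertex of G appears in some bag (union = {a, b, c, d, e, f}); every edge is covered by a bag; and for each vertex v the set of bags containing v is connected in the bag tree. The decomposition is therefore valid. The largest bag has 3 vertices, so the width is 2.

Yes; width 2.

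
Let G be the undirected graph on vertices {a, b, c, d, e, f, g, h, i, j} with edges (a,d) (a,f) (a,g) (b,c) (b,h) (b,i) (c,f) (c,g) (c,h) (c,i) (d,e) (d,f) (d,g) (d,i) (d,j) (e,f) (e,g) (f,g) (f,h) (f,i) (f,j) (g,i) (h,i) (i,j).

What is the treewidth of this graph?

A width-3 tree decomposition is:
Bags: B1 = {d, f, g, i}  B2 = {c, f, g, i}  B3 = {c, f, h, i}  B4 = {d, f, i, j}  B5 = {b, c, h, i}  B6 = {a, d, f, g}  B7 = {d, e, f, g}
Tree: B1–B2, B2–B3, B1–B4, B3–B5, B1–B6, B6–B7
Every bag has size at most 4, so the width is 4 − 1 = 3 and tw(G) ≤ 3. On the other hand G contains the 4-clique {d, e, f, g}. A clique must lie in a single bag of any decomposition, so no decomposition can have width below 3. The upper and lower bounds meet at 3, so that is the treewidth.

3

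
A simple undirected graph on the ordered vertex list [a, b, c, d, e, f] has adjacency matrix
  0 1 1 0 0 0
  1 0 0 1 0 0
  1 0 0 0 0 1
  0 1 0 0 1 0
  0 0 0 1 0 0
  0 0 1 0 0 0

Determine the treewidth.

A width-1 tree decomposition is:
Bags: B1 = {c, f}  B2 = {a, c}  B3 = {a, b}  B4 = {b, d}  B5 = {d, e}
Tree: B1–B2, B2–B3, B3–B4, B4–B5
Each bag holds 2 vertices, so the decomposition has width 1, which upper-bounds the treewidth. Since G has at least one edge (e.g. f–c), it is not an edgeless graph, so tw(G) ≥ 1. Hence tw(G) = 1 exactly.

1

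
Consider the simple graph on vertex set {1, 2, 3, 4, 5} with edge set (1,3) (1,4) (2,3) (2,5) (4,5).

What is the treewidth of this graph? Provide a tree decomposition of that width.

Treewidth 2.
One optimal decomposition is:
Bags: B1 = {1, 3, 4}  B2 = {2, 3, 4}  B3 = {2, 4, 5}
Tree: B1–B2, B2–B3

Each bag holds 3 vertices, so the decomposition has width 2, which upper-bounds the treewidth. The edges 4–1–3–2–5–4 form a cycle, so G is not a tree and its treewidth is at least 2. Combining the bounds, tw(G) = 2.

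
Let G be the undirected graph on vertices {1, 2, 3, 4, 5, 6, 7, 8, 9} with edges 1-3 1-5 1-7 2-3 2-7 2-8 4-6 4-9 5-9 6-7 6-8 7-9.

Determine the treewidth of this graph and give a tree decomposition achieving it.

Treewidth 3.
Bags: B1 = {1, 2, 3, 5}  B2 = {1, 2, 5, 7}  B3 = {2, 5, 7, 9}  B4 = {2, 7, 8, 9}  B5 = {6, 7, 8, 9}  B6 = {4, 6, 8, 9}
Tree: B1–B2, B2–B3, B3–B4, B4–B5, B5–B6

The largest bag has 4 vertices, giving width 3; this decomposition certifies tw(G) ≤ 3. For the lower bound: the 4 vertex sets {1,3,5}, {2}, {7}, {4,6,8,9} are disjoint, each induces a connected subgraph, and every pair is joined by at least one edge of G. Contracting each set to a single vertex therefore yields K_{4} as a minor, and since treewidth is minor-monotone, tw(G) ≥ tw(K_{4}) = 3. Combining the bounds, tw(G) = 3.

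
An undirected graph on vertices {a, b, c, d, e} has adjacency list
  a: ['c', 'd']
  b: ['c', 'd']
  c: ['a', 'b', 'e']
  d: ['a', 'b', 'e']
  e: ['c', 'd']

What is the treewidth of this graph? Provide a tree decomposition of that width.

Every bag has size at most 3, so the width is 3 − 1 = 2 and tw(G) ≤ 2. The edges d–a–c–b–d form a cycle, so G is not a tree and its treewidth is at least 2. Therefore the treewidth is 2.

Treewidth 2.
Bags: B1 = {a, c, d}  B2 = {b, c, d}  B3 = {c, d, e}
Tree: B1–B2, B2–B3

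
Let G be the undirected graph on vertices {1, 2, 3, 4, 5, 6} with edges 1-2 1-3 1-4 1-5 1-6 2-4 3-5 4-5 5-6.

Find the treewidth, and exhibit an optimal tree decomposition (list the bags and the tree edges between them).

Every bag has size at most 3, so the width is 3 − 1 = 2 and tw(G) ≤ 2. For the lower bound, the 3 vertices {1, 2, 4} are pairwise adjacent, and any tree decomposition puts a clique entirely inside one bag — forcing width ≥ 2. Therefore the treewidth is 2.

Treewidth 2.
One such decomposition:
Bags: B1 = {1, 4, 5}  B2 = {1, 5, 6}  B3 = {1, 3, 5}  B4 = {1, 2, 4}
Tree: B1–B2, B1–B3, B1–B4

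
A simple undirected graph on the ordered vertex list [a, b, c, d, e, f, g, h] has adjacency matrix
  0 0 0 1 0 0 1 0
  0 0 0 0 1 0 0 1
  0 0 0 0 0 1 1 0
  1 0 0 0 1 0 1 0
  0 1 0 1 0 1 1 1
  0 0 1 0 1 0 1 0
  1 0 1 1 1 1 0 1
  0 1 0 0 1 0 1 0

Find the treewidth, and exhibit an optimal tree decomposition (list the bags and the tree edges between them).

The largest bag has 3 vertices, giving width 2; this decomposition certifies tw(G) ≤ 2. Conversely, {d, e, g} is a clique of size 3, and the vertices of any clique must share a bag in every tree decomposition; so some bag has ≥ 3 vertices and tw(G) ≥ 2. Combining the bounds, tw(G) = 2.

Treewidth 2.
One optimal decomposition is:
Bags: B1 = {e, g, h}  B2 = {e, f, g}  B3 = {d, e, g}  B4 = {b, e, h}  B5 = {c, f, g}  B6 = {a, d, g}
Tree: B1–B2, B2–B3, B1–B4, B2–B5, B3–B6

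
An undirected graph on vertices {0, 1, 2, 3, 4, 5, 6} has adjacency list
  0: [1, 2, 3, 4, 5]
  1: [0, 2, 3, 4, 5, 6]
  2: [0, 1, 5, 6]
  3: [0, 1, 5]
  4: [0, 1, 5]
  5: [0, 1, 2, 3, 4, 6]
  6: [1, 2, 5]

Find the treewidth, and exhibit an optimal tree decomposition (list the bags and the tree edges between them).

Treewidth 3.
One optimal decomposition is:
Bags: B1 = {1, 2, 5, 6}  B2 = {0, 1, 2, 5}  B3 = {0, 1, 4, 5}  B4 = {0, 1, 3, 5}
Tree: B1–B2, B2–B3, B2–B4

Every bag has size at most 4, so the width is 4 − 1 = 3 and tw(G) ≤ 3. Conversely, {0, 1, 2, 5} is a clique of size 4, and the vertices of any clique must share a bag in every tree decomposition; so some bag has ≥ 4 vertices and tw(G) ≥ 3. Combining the bounds, tw(G) = 3.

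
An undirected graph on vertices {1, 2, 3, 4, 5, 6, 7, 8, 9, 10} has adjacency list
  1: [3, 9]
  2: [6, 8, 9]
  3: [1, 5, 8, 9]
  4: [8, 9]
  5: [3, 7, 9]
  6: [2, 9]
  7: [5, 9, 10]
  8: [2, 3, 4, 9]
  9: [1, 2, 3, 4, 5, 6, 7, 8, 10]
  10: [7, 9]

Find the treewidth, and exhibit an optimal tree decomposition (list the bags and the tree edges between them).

Treewidth 2.
One optimal decomposition is:
Bags: B1 = {2, 8, 9}  B2 = {4, 8, 9}  B3 = {3, 8, 9}  B4 = {3, 5, 9}  B5 = {5, 7, 9}  B6 = {1, 3, 9}  B7 = {2, 6, 9}  B8 = {7, 9, 10}
Tree: B1–B2, B2–B3, B3–B4, B4–B5, B4–B6, B1–B7, B5–B8

The largest bag has 3 vertices, giving width 2; this decomposition certifies tw(G) ≤ 2. On the other hand G contains the 3-clique {2, 8, 9}. A clique must lie in a single bag of any decomposition, so no decomposition can have width below 2. The upper and lower bounds meet at 2, so that is the treewidth.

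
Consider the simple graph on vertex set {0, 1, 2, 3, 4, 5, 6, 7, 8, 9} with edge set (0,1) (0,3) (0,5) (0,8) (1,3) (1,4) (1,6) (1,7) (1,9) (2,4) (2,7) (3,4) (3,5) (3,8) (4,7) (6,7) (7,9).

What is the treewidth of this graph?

2

A width-2 tree decomposition is:
Bags: B1 = {0, 3, 8}  B2 = {0, 1, 3}  B3 = {1, 3, 4}  B4 = {1, 4, 7}  B5 = {2, 4, 7}  B6 = {0, 3, 5}  B7 = {1, 7, 9}  B8 = {1, 6, 7}
Tree: B1–B2, B2–B3, B3–B4, B4–B5, B1–B6, B4–B7, B7–B8
Each bag holds 3 vertices, so the decomposition has width 2, which upper-bounds the treewidth. Conversely, {0, 3, 8} is a clique of size 3, and the vertices of any clique must share a bag in every tree decomposition; so some bag has ≥ 3 vertices and tw(G) ≥ 2. Combining the bounds, tw(G) = 2.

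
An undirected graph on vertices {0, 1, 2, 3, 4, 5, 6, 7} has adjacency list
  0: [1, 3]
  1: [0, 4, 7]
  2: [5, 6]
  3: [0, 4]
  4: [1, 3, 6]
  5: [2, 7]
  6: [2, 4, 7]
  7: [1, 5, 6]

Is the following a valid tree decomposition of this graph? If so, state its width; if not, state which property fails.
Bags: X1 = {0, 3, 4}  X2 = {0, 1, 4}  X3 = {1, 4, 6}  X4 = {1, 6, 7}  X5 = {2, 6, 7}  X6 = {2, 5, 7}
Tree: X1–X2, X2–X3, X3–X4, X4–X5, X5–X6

Checking the three conditions: (i) the bags cover all of {0, 1, 2, 3, 4, 5, 6, 7}; (ii) for each edge, some bag contains both endpoints; (iii) the bags containing any fixed vertex form a subtree. All hold, so the decomposition is valid with width 3 − 1 = 2.

Yes; width 2.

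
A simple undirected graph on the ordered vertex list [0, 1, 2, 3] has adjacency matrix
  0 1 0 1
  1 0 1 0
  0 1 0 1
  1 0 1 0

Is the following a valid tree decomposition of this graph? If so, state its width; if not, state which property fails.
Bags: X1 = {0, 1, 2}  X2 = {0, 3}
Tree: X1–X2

A tree decomposition must satisfy three properties: every vertex lies in some bag; for every edge, both endpoints lie together in some bag; and for every vertex, the bags containing it form a connected subtree. Here edge (2,3) lies in no bag, so the decomposition is invalid.

No — edge (2,3) lies in no bag.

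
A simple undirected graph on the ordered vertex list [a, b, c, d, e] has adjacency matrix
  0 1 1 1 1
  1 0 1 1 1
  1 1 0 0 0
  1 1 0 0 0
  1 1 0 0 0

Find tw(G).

A width-2 tree decomposition is:
Bags: B1 = {a, b, c}  B2 = {a, b, d}  B3 = {a, b, e}
Tree: B1–B2, B2–B3
The largest bag has 3 vertices, giving width 2; this decomposition certifies tw(G) ≤ 2. Conversely, {a, b, d} is a clique of size 3, and the vertices of any clique must share a bag in every tree decomposition; so some bag has ≥ 3 vertices and tw(G) ≥ 2. Therefore the treewidth is 2.

2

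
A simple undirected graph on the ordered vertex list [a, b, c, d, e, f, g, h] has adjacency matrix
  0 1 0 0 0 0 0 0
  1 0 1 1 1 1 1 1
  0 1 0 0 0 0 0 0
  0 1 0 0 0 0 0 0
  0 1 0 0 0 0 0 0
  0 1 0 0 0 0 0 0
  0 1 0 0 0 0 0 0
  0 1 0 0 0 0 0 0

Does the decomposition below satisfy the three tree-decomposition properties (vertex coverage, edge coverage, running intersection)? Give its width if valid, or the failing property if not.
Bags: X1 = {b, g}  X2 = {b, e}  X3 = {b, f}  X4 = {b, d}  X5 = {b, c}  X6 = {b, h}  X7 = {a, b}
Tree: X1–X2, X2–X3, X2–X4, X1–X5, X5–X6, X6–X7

Yes; width 1.

Checking the three conditions: (i) the bags cover all of {a, b, c, d, e, f, g, h}; (ii) for each edge, some bag contains both endpoints; (iii) the bags containing any fixed vertex form a subtree. All hold, so the decomposition is valid with width 2 − 1 = 1.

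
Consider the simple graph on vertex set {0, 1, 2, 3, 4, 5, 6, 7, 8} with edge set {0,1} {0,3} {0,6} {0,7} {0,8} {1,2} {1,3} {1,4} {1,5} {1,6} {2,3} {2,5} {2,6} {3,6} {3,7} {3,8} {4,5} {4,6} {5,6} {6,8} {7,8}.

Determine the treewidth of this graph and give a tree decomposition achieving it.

Every bag has size at most 4, so the width is 4 − 1 = 3 and tw(G) ≤ 3. For the lower bound, the 4 vertices {0, 3, 6, 8} are pairwise adjacent, and any tree decomposition puts a clique entirely inside one bag — forcing width ≥ 3. The upper and lower bounds meet at 3, so that is the treewidth.

Treewidth 3.
One optimal decomposition is:
Bags: B1 = {1, 2, 3, 6}  B2 = {1, 2, 5, 6}  B3 = {0, 1, 3, 6}  B4 = {1, 4, 5, 6}  B5 = {0, 3, 6, 8}  B6 = {0, 3, 7, 8}
Tree: B1–B2, B1–B3, B2–B4, B3–B5, B5–B6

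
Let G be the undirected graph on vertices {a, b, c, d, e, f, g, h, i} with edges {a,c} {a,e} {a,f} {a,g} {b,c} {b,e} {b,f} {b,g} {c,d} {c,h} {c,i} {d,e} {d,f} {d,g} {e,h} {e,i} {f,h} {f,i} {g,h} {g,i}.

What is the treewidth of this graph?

4

A width-4 tree decomposition is:
Bags: B1 = {b, c, e, f, g}  B2 = {a, c, e, f, g}  B3 = {c, d, e, f, g}  B4 = {c, e, f, g, i}  B5 = {c, e, f, g, h}
Tree: B1–B2, B2–B3, B3–B4, B4–B5
The largest bag has 5 vertices, giving width 4; this decomposition certifies tw(G) ≤ 4. For the lower bound: the 5 vertex sets {b,e}, {a,f}, {c,d}, {g}, {i} are disjoint, each induces a connected subgraph, and every pair is joined by at least one edge of G. Contracting each set to a single vertex therefore yields K_{5} as a minor, and since treewidth is minor-monotone, tw(G) ≥ tw(K_{5}) = 4. The upper and lower bounds meet at 4, so that is the treewidth.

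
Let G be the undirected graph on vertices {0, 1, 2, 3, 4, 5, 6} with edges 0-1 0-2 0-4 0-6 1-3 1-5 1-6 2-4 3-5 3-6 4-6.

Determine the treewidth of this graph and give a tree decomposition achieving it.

Every bag has size at most 3, so the width is 3 − 1 = 2 and tw(G) ≤ 2. On the other hand G contains the 3-clique {0, 1, 6}. A clique must lie in a single bag of any decomposition, so no decomposition can have width below 2. Combining the bounds, tw(G) = 2.

Treewidth 2.
One such decomposition:
Bags: B1 = {0, 1, 6}  B2 = {1, 3, 6}  B3 = {0, 4, 6}  B4 = {1, 3, 5}  B5 = {0, 2, 4}
Tree: B1–B2, B1–B3, B2–B4, B3–B5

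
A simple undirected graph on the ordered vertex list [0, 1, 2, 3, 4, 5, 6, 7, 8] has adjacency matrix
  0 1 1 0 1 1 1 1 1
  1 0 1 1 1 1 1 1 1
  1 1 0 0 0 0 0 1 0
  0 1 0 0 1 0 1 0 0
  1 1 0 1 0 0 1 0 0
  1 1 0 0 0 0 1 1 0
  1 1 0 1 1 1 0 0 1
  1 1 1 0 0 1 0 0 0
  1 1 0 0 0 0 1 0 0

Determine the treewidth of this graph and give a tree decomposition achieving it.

Treewidth 3.
One such decomposition:
Bags: B1 = {0, 1, 4, 6}  B2 = {0, 1, 5, 6}  B3 = {1, 3, 4, 6}  B4 = {0, 1, 6, 8}  B5 = {0, 1, 5, 7}  B6 = {0, 1, 2, 7}
Tree: B1–B2, B1–B3, B1–B4, B2–B5, B5–B6

Each bag holds 4 vertices, so the decomposition has width 3, which upper-bounds the treewidth. For the lower bound, the 4 vertices {0, 1, 2, 7} are pairwise adjacent, and any tree decomposition puts a clique entirely inside one bag — forcing width ≥ 3. The upper and lower bounds meet at 3, so that is the treewidth.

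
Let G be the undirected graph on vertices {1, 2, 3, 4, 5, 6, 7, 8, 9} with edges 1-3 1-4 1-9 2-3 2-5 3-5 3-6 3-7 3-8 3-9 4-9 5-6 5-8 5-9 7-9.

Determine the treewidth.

A width-2 tree decomposition is:
Bags: B1 = {3, 5, 8}  B2 = {3, 5, 6}  B3 = {2, 3, 5}  B4 = {3, 5, 9}  B5 = {1, 3, 9}  B6 = {1, 4, 9}  B7 = {3, 7, 9}
Tree: B1–B2, B1–B3, B3–B4, B4–B5, B5–B6, B4–B7
The largest bag has 3 vertices, giving width 2; this decomposition certifies tw(G) ≤ 2. For the lower bound, the 3 vertices {1, 3, 9} are pairwise adjacent, and any tree decomposition puts a clique entirely inside one bag — forcing width ≥ 2. Combining the bounds, tw(G) = 2.

2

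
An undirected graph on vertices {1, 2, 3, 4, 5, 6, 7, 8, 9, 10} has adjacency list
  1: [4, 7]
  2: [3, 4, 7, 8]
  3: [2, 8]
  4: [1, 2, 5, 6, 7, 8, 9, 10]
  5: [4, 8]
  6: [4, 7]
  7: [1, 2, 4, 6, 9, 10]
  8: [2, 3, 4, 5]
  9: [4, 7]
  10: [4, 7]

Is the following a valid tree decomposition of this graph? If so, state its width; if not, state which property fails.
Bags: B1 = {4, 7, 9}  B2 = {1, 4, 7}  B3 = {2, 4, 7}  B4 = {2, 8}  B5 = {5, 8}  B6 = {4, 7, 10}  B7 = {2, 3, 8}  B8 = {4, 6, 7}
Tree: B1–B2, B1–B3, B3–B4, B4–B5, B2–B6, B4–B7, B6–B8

A tree decomposition must satisfy three properties: every vertex lies in some bag; for every edge, both endpoints lie together in some bag; and for every vertex, the bags containing it form a connected subtree. Here edge (4,8) lies in no bag, so the decomposition is invalid.

No — edge (4,8) lies in no bag.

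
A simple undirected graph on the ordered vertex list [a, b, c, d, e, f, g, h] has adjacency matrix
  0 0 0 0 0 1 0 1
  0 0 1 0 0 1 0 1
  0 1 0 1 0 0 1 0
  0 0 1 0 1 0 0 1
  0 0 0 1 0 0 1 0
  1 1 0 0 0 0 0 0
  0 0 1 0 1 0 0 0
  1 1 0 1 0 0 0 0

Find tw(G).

2

A width-2 tree decomposition is:
Bags: B1 = {c, e, g}  B2 = {c, d, e}  B3 = {b, c, d}  B4 = {b, d, h}  B5 = {b, f, h}  B6 = {a, f, h}
Tree: B1–B2, B2–B3, B3–B4, B4–B5, B5–B6
Every bag has size at most 3, so the width is 3 − 1 = 2 and tw(G) ≤ 2. Since g–e–d–c–g is a cycle in G, G is not acyclic. Forests are exactly the graphs of treewidth ≤ 1, so tw(G) ≥ 2. The upper and lower bounds meet at 2, so that is the treewidth.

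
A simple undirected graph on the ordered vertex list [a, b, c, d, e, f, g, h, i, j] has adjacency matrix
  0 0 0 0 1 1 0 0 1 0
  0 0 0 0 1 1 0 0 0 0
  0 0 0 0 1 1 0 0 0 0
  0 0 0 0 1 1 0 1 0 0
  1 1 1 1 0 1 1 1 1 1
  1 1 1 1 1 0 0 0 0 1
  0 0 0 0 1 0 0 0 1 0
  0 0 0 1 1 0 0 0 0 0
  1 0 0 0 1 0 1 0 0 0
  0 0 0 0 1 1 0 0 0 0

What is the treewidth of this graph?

A width-2 tree decomposition is:
Bags: B1 = {a, e, i}  B2 = {e, g, i}  B3 = {a, e, f}  B4 = {b, e, f}  B5 = {e, f, j}  B6 = {d, e, f}  B7 = {d, e, h}  B8 = {c, e, f}
Tree: B1–B2, B1–B3, B3–B4, B3–B5, B3–B6, B6–B7, B4–B8
Each bag holds 3 vertices, so the decomposition has width 2, which upper-bounds the treewidth. Conversely, {e, g, i} is a clique of size 3, and the vertices of any clique must share a bag in every tree decomposition; so some bag has ≥ 3 vertices and tw(G) ≥ 2. Combining the bounds, tw(G) = 2.

2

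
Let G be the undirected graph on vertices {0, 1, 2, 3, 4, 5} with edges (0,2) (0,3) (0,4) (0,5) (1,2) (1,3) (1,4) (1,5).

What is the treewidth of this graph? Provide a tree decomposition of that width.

Each bag holds 3 vertices, so the decomposition has width 2, which upper-bounds the treewidth. Since 4–1–2–0–4 is a cycle in G, G is not acyclic. Forests are exactly the graphs of treewidth ≤ 1, so tw(G) ≥ 2. Therefore the treewidth is 2.

Treewidth 2.
Bags: B1 = {0, 1, 4}  B2 = {0, 1, 2}  B3 = {0, 1, 3}  B4 = {0, 1, 5}
Tree: B1–B2, B2–B3, B3–B4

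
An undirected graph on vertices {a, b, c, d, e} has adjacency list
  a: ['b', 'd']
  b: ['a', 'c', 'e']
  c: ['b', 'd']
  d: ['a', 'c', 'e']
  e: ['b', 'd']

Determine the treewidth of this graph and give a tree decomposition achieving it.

Each bag holds 3 vertices, so the decomposition has width 2, which upper-bounds the treewidth. For the lower bound, G contains the cycle d–c–b–e–d, so G is not a forest; only forests have treewidth ≤ 1, hence tw(G) ≥ 2. Hence tw(G) = 2 exactly.

Treewidth 2.
One optimal decomposition is:
Bags: B1 = {b, c, d}  B2 = {b, d, e}  B3 = {a, b, d}
Tree: B1–B2, B2–B3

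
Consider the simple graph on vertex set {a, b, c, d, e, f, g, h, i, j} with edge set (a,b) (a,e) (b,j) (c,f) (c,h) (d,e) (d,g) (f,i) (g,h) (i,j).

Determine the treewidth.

2

A width-2 tree decomposition is:
Bags: B1 = {c, g, h}  B2 = {c, d, g}  B3 = {c, d, e}  B4 = {a, c, e}  B5 = {a, b, c}  B6 = {b, c, j}  B7 = {c, i, j}  B8 = {c, f, i}
Tree: B1–B2, B2–B3, B3–B4, B4–B5, B5–B6, B6–B7, B7–B8
Every bag has size at most 3, so the width is 3 − 1 = 2 and tw(G) ≤ 2. The edges c–h–g–d–e–a–b–j–i–f–c form a cycle, so G is not a tree and its treewidth is at least 2. Combining the bounds, tw(G) = 2.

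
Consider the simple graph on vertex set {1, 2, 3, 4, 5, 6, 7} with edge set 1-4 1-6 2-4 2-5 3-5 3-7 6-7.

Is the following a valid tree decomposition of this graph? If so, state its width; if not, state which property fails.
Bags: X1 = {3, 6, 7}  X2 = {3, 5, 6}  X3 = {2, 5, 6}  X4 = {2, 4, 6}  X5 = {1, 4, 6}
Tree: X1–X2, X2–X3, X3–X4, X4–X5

Vertex coverage: the bags together contain {1, 2, 3, 4, 5, 6, 7}, the full vertex set. Edge coverage: each edge of G has both endpoints in at least one bag. Running intersection: for every vertex, the bags containing it form a connected subtree. All three properties hold, so this is a valid tree decomposition of width max|bag| − 1 = 2, and hence tw(G) ≤ 2.

Yes; width 2.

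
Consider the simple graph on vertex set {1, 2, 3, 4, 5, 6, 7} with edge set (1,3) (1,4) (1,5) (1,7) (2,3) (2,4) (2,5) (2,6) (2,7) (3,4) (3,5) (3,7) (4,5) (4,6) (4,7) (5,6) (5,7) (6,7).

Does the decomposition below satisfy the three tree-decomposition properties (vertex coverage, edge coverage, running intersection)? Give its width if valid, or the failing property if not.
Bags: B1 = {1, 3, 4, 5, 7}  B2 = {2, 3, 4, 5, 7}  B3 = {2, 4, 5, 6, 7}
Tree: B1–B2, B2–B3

Yes; width 4.

Every vertex of G appears in some bag (union = {1, 2, 3, 4, 5, 6, 7}); every edge is covered by a bag; and for each vertex v the set of bags containing v is connected in the bag tree. The decomposition is therefore valid. The largest bag has 5 vertices, so the width is 4.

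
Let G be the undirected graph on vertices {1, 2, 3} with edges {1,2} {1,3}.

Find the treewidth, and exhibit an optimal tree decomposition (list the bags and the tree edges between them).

Treewidth 1.
One such decomposition:
Bags: B1 = {1, 2}  B2 = {1, 3}
Tree: B1–B2

Every bag has size at most 2, so the width is 2 − 1 = 1 and tw(G) ≤ 1. Any graph with an edge has treewidth ≥ 1, and G has the edge 1–2. Therefore the treewidth is 1.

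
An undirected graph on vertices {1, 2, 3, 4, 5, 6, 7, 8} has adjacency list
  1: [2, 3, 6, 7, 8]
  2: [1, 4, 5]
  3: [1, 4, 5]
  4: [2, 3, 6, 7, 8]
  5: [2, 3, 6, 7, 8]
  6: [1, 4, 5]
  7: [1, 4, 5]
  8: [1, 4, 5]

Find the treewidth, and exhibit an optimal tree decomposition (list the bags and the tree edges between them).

Each bag holds 4 vertices, so the decomposition has width 3, which upper-bounds the treewidth. For the lower bound: the 4 vertex sets {5,8}, {1,3}, {4}, {6} are disjoint, each induces a connected subgraph, and every pair is joined by at least one edge of G. Contracting each set to a single vertex therefore yields K_{4} as a minor, and since treewidth is minor-monotone, tw(G) ≥ tw(K_{4}) = 3. Therefore the treewidth is 3.

Treewidth 3.
One optimal decomposition is:
Bags: B1 = {1, 4, 5, 8}  B2 = {1, 3, 4, 5}  B3 = {1, 4, 5, 6}  B4 = {1, 2, 4, 5}  B5 = {1, 4, 5, 7}
Tree: B1–B2, B2–B3, B3–B4, B4–B5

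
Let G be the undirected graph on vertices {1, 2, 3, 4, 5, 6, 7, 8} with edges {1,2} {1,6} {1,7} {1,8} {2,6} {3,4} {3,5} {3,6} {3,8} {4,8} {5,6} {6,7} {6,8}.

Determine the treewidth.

A width-2 tree decomposition is:
Bags: B1 = {3, 4, 8}  B2 = {3, 6, 8}  B3 = {1, 6, 8}  B4 = {3, 5, 6}  B5 = {1, 2, 6}  B6 = {1, 6, 7}
Tree: B1–B2, B2–B3, B2–B4, B3–B5, B5–B6
Every bag has size at most 3, so the width is 3 − 1 = 2 and tw(G) ≤ 2. On the other hand G contains the 3-clique {3, 4, 8}. A clique must lie in a single bag of any decomposition, so no decomposition can have width below 2. The upper and lower bounds meet at 2, so that is the treewidth.

2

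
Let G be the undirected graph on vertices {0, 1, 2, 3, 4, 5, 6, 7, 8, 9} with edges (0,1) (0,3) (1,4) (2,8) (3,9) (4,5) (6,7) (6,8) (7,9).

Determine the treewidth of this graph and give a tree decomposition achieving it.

Treewidth 1.
Bags: B1 = {4, 5}  B2 = {1, 4}  B3 = {0, 1}  B4 = {0, 3}  B5 = {3, 9}  B6 = {7, 9}  B7 = {6, 7}  B8 = {6, 8}  B9 = {2, 8}
Tree: B1–B2, B2–B3, B3–B4, B4–B5, B5–B6, B6–B7, B7–B8, B8–B9

Each bag holds 2 vertices, so the decomposition has width 1, which upper-bounds the treewidth. G has an edge, so its treewidth is at least 1. The upper and lower bounds meet at 1, so that is the treewidth.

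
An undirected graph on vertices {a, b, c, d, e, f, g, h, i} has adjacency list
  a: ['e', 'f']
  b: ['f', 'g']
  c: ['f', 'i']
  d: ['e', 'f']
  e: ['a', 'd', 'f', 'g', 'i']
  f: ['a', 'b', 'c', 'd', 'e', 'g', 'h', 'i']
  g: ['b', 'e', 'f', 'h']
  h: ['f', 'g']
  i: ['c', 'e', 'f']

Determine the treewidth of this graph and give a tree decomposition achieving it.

Each bag holds 3 vertices, so the decomposition has width 2, which upper-bounds the treewidth. Conversely, {d, e, f} is a clique of size 3, and the vertices of any clique must share a bag in every tree decomposition; so some bag has ≥ 3 vertices and tw(G) ≥ 2. Combining the bounds, tw(G) = 2.

Treewidth 2.
Bags: B1 = {b, f, g}  B2 = {e, f, g}  B3 = {e, f, i}  B4 = {f, g, h}  B5 = {c, f, i}  B6 = {d, e, f}  B7 = {a, e, f}
Tree: B1–B2, B2–B3, B1–B4, B3–B5, B2–B6, B3–B7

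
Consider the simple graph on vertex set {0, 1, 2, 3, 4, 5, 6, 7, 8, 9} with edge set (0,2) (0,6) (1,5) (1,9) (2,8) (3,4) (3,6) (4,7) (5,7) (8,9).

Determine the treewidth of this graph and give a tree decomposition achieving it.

Treewidth 2.
One such decomposition:
Bags: B1 = {0, 3, 6}  B2 = {0, 3, 4}  B3 = {0, 4, 7}  B4 = {0, 5, 7}  B5 = {0, 1, 5}  B6 = {0, 1, 9}  B7 = {0, 8, 9}  B8 = {0, 2, 8}
Tree: B1–B2, B2–B3, B3–B4, B4–B5, B5–B6, B6–B7, B7–B8

The largest bag has 3 vertices, giving width 2; this decomposition certifies tw(G) ≤ 2. The edges 0–6–3–4–7–5–1–9–8–2–0 form a cycle, so G is not a tree and its treewidth is at least 2. Combining the bounds, tw(G) = 2.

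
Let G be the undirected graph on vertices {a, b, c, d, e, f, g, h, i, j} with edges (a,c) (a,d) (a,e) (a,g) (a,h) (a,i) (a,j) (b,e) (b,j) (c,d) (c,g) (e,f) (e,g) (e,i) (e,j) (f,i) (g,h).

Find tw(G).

A width-2 tree decomposition is:
Bags: B1 = {a, e, j}  B2 = {a, e, g}  B3 = {b, e, j}  B4 = {a, e, i}  B5 = {a, g, h}  B6 = {a, c, g}  B7 = {a, c, d}  B8 = {e, f, i}
Tree: B1–B2, B1–B3, B2–B4, B2–B5, B2–B6, B6–B7, B4–B8
The largest bag has 3 vertices, giving width 2; this decomposition certifies tw(G) ≤ 2. For the lower bound, the 3 vertices {a, c, d} are pairwise adjacent, and any tree decomposition puts a clique entirely inside one bag — forcing width ≥ 2. The upper and lower bounds meet at 2, so that is the treewidth.

2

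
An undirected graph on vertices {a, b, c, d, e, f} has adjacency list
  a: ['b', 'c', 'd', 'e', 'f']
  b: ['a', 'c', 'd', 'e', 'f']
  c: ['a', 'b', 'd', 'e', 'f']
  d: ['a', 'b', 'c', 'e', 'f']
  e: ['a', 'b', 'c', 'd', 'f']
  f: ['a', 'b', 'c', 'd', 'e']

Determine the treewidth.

A width-5 tree decomposition is:
Bags: B1 = {a, b, c, d, e, f}
Tree: (single bag)
A single bag containing all 6 vertices is trivially a valid decomposition of width 5. On the other hand G contains the 6-clique {a, b, c, d, e, f}. A clique must lie in a single bag of any decomposition, so no decomposition can have width below 5. Therefore the treewidth is 5.

5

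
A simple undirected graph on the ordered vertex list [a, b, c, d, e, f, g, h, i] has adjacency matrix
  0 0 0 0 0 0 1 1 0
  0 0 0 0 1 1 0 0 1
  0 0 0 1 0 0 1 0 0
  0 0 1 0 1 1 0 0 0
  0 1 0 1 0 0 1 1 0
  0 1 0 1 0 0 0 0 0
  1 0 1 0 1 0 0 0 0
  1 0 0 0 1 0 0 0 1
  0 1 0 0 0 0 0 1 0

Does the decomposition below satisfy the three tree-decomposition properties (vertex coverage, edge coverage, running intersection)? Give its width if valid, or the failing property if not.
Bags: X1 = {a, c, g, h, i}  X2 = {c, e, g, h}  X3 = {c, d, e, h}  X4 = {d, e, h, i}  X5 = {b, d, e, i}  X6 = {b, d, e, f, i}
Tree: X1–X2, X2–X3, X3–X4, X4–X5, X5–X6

No — bags containing vertex i are not connected in the tree.

A tree decomposition must satisfy three properties: every vertex lies in some bag; for every edge, both endpoints lie together in some bag; and for every vertex, the bags containing it form a connected subtree. Here bags containing vertex i are not connected in the tree, so the decomposition is invalid.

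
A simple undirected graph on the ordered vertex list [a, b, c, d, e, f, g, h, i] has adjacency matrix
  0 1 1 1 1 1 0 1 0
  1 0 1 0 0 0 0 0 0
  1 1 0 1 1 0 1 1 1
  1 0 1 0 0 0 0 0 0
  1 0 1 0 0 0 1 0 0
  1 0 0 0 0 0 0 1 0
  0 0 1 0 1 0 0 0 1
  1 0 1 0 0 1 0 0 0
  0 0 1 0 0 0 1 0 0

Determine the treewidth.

A width-2 tree decomposition is:
Bags: B1 = {a, c, e}  B2 = {c, e, g}  B3 = {a, c, h}  B4 = {a, f, h}  B5 = {a, b, c}  B6 = {c, g, i}  B7 = {a, c, d}
Tree: B1–B2, B1–B3, B3–B4, B1–B5, B2–B6, B1–B7
Every bag has size at most 3, so the width is 3 − 1 = 2 and tw(G) ≤ 2. Conversely, {c, e, g} is a clique of size 3, and the vertices of any clique must share a bag in every tree decomposition; so some bag has ≥ 3 vertices and tw(G) ≥ 2. Hence tw(G) = 2 exactly.

2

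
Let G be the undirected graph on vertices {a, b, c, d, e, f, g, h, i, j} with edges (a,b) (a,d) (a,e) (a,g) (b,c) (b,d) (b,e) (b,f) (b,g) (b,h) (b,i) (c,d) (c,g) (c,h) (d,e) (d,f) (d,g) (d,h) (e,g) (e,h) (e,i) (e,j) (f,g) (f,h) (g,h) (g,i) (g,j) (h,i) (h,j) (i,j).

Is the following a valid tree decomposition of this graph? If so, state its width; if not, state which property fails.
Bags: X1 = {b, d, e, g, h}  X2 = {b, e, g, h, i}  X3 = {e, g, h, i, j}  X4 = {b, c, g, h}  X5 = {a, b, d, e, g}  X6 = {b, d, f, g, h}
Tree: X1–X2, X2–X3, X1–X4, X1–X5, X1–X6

No — edge (d,c) lies in no bag.

A tree decomposition must satisfy three properties: every vertex lies in some bag; for every edge, both endpoints lie together in some bag; and for every vertex, the bags containing it form a connected subtree. Here edge (d,c) lies in no bag, so the decomposition is invalid.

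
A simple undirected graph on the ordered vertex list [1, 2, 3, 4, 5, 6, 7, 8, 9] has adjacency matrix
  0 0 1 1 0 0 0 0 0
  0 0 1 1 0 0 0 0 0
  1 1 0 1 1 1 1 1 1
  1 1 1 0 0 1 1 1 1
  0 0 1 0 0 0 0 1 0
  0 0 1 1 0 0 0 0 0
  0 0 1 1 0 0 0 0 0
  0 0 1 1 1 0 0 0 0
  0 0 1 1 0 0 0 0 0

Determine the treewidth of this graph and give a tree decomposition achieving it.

Each bag holds 3 vertices, so the decomposition has width 2, which upper-bounds the treewidth. For the lower bound, the 3 vertices {1, 3, 4} are pairwise adjacent, and any tree decomposition puts a clique entirely inside one bag — forcing width ≥ 2. Combining the bounds, tw(G) = 2.

Treewidth 2.
One optimal decomposition is:
Bags: B1 = {3, 4, 9}  B2 = {1, 3, 4}  B3 = {3, 4, 6}  B4 = {3, 4, 8}  B5 = {3, 4, 7}  B6 = {2, 3, 4}  B7 = {3, 5, 8}
Tree: B1–B2, B2–B3, B1–B4, B4–B5, B3–B6, B4–B7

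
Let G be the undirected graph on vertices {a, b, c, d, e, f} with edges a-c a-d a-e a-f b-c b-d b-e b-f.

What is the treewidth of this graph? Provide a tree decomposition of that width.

Every bag has size at most 3, so the width is 3 − 1 = 2 and tw(G) ≤ 2. For the lower bound, G contains the cycle c–a–f–b–c, so G is not a forest; only forests have treewidth ≤ 1, hence tw(G) ≥ 2. The upper and lower bounds meet at 2, so that is the treewidth.

Treewidth 2.
One optimal decomposition is:
Bags: B1 = {a, b, c}  B2 = {a, b, f}  B3 = {a, b, d}  B4 = {a, b, e}
Tree: B1–B2, B2–B3, B3–B4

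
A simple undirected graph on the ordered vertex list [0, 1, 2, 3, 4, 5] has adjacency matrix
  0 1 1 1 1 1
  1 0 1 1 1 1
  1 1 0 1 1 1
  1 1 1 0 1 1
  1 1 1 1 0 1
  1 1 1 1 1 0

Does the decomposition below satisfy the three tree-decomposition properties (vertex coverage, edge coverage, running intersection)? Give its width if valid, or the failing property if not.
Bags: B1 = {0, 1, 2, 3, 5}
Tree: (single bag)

A tree decomposition must satisfy three properties: every vertex lies in some bag; for every edge, both endpoints lie together in some bag; and for every vertex, the bags containing it form a connected subtree. Here vertex 4 appears in no bag, so the decomposition is invalid.

No — vertex 4 appears in no bag.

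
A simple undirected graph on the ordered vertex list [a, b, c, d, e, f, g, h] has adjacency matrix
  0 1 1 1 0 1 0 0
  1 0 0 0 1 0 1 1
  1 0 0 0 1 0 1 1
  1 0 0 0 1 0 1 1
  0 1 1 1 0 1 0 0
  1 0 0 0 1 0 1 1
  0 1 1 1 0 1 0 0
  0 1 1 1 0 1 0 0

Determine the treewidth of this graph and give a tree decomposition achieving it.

Treewidth 4.
Bags: B1 = {a, e, f, g, h}  B2 = {a, b, e, g, h}  B3 = {a, c, e, g, h}  B4 = {a, d, e, g, h}
Tree: B1–B2, B2–B3, B3–B4

Every bag has size at most 5, so the width is 5 − 1 = 4 and tw(G) ≤ 4. For the lower bound: the 5 vertex sets {e,f}, {b,g}, {c,h}, {a}, {d} are disjoint, each induces a connected subgraph, and every pair is joined by at least one edge of G. Contracting each set to a single vertex therefore yields K_{5} as a minor, and since treewidth is minor-monotone, tw(G) ≥ tw(K_{5}) = 4. Therefore the treewidth is 4.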